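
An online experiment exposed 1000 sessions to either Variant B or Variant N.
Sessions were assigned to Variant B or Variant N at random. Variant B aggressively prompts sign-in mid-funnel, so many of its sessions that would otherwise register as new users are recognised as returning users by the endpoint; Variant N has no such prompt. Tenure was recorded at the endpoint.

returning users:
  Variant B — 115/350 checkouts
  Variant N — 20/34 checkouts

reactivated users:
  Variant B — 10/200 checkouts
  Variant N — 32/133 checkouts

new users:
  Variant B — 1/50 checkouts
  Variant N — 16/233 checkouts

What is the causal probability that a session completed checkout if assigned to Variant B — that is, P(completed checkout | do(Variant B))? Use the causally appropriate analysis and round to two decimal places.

0.21

The user tenure-specific comparison favours Variant N throughout, but the pooled figures favour Variant B. The question is whether to condition on user tenure.
User tenure is downstream of the variant. One should not condition on a consequence of treatment, so the overall rates are the right comparison.
So P(outcome | do(Variant B)) is just the pooled rate for Variant B: 126/600 = 0.210.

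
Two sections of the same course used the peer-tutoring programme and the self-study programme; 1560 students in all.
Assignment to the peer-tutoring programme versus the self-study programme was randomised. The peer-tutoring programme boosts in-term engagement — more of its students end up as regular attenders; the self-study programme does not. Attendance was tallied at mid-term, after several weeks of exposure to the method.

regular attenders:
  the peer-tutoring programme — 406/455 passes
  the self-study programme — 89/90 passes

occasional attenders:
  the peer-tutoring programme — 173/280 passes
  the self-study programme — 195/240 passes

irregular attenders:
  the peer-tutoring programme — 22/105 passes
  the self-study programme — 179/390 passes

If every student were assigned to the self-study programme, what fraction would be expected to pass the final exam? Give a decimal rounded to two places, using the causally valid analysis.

0.64

The mid-term attendance-specific comparison favours the self-study programme throughout, but the pooled figures favour the peer-tutoring programme. The question is whether to condition on mid-term attendance.
Because the teaching method influences mid-term attendance, mid-term attendance is a post-treatment mediator, not a confounder. Stratifying on it would bias the estimate; the causal effect is the crude pooled difference.
So P(outcome | do(the self-study programme)) is just the pooled rate for the self-study programme: 463/720 = 0.643.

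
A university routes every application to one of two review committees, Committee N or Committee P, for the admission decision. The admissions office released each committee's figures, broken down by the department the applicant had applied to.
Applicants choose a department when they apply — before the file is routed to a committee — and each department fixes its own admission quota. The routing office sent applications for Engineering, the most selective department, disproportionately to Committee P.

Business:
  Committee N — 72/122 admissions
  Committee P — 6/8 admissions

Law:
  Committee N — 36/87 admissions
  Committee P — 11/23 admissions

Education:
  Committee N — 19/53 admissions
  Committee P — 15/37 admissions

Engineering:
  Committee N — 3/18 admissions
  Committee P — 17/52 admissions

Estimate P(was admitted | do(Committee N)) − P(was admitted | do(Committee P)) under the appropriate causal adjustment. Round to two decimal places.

Within every department level Committee P has the higher rate, yet pooled Committee N does — Simpson's reversal.
Since department is a pre-existing factor (not a product of the review committee) and it affects the outcome on its own, it is a confounder. The stratified rates, not the pooled rate, identify the causal effect.
Adjusting over the population distribution of department: 0.325·(0.590−0.750) + 0.275·(0.414−0.478) + 0.225·(0.358−0.405) + 0.175·(0.167−0.327) = -0.108.

-0.11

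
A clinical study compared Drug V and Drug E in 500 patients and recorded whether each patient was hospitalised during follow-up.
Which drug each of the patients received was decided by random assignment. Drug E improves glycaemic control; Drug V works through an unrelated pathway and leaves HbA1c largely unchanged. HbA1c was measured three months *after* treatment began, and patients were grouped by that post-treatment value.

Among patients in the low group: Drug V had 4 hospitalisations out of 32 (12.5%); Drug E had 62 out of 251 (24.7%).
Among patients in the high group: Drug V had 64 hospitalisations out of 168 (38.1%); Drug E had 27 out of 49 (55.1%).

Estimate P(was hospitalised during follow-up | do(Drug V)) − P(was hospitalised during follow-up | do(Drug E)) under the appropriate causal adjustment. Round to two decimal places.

Because the drug influences HbA1c, HbA1c is a post-treatment mediator, not a confounder. Stratifying on it would bias the estimate; the causal effect is the crude pooled difference.
The causal difference is the pooled difference: 0.340 − 0.297 = +0.043.

+0.04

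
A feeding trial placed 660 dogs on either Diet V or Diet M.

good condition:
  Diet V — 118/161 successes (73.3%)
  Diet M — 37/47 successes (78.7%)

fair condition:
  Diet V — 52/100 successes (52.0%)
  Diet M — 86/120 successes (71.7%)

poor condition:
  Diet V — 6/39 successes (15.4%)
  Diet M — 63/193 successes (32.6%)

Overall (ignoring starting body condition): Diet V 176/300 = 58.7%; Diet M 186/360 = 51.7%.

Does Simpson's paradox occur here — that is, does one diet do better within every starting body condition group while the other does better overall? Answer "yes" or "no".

yes

Within each starting body condition level (good condition 73.3% vs 78.7%; fair condition 52.0% vs 71.7%; poor condition 15.4% vs 32.6%), Diet M has the higher rate every time. Pooled: 58.7% vs 51.7% — Diet V has the higher rate overall. The two comparisons disagree.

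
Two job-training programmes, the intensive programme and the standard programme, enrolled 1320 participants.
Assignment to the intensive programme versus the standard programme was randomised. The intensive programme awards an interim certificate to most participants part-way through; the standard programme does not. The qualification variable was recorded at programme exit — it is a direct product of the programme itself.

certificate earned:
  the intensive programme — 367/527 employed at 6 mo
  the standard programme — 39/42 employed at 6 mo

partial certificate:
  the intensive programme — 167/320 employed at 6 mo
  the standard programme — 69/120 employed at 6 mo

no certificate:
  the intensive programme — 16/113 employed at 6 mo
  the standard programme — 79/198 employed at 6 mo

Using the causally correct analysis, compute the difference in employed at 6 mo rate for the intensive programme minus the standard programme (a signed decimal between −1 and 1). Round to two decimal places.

The qualification attained during the programme-specific comparison favours the standard programme throughout, but the pooled figures favour the intensive programme. The question is whether to condition on qualification attained during the programme.
The distribution of qualification attained during the programme is itself part of what the programme does — it is an intermediate outcome. Holding it fixed would remove that part of the effect; the total effect is the pooled difference.
The causal difference is the pooled difference: 0.573 − 0.519 = +0.053.

+0.05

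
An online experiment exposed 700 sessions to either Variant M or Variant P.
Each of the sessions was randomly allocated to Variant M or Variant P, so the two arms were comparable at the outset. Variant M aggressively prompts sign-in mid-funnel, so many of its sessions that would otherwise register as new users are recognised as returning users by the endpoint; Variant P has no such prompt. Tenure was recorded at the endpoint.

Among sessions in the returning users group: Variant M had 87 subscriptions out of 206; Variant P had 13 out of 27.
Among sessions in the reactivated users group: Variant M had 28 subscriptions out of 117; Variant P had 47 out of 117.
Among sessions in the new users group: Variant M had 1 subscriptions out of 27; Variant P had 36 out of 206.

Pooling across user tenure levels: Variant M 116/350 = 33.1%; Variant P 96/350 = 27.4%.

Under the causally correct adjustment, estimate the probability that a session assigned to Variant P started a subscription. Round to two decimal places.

0.27

Within every user tenure level Variant P has the higher rate, yet pooled Variant M does — Simpson's reversal.
User tenure is recorded after the variant and is itself shifted by it — it sits on the causal path from variant to outcome. Conditioning on a mediator would strip out part of the effect we want; the pooled comparison gives the total causal effect.
So P(outcome | do(Variant P)) is just the pooled rate for Variant P: 96/350 = 0.274.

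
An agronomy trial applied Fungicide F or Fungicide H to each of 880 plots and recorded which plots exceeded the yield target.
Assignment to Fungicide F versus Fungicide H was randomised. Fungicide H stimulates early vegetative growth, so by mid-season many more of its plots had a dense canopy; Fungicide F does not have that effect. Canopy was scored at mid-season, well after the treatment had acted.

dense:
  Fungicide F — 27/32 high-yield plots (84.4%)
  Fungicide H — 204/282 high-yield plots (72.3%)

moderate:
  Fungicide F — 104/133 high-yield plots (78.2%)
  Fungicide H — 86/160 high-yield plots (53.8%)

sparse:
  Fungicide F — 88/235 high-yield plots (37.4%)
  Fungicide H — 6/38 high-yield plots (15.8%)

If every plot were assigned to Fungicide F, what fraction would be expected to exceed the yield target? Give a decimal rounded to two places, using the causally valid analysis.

Mid-season canopy is recorded after the fungicide and is itself shifted by it — it sits on the causal path from fungicide to outcome. Conditioning on a mediator would strip out part of the effect we want; the pooled comparison gives the total causal effect.
So P(outcome | do(Fungicide F)) is just the pooled rate for Fungicide F: 219/400 = 0.547.

0.55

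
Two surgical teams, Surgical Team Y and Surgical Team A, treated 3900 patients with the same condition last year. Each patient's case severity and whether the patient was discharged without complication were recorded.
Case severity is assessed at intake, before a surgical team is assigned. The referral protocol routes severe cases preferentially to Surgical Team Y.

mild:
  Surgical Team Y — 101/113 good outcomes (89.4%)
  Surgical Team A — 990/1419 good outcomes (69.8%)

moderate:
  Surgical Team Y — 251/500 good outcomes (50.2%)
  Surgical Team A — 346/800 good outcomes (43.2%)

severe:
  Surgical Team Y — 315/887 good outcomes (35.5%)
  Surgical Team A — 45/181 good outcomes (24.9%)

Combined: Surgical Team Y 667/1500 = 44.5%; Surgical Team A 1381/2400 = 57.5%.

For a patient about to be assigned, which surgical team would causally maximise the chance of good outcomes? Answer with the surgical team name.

Surgical Team Y

Case severity differs across surgical teams for reasons unrelated to any effect of the surgical team itself, and it separately predicts the outcome — a classic confounder. We must compare within case severity levels.
Within each level — mild: 89.4% vs 69.8%; moderate: 50.2% vs 43.2%; severe: 35.5% vs 24.9% — Surgical Team Y is higher every time.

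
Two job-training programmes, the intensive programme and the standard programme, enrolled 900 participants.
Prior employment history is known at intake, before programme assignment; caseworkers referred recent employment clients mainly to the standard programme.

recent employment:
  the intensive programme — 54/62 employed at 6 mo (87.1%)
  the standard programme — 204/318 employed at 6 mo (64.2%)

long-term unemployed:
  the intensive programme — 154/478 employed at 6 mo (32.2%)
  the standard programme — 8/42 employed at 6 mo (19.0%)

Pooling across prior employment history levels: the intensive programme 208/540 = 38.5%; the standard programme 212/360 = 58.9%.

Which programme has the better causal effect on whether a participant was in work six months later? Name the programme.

the intensive programme

The prior employment history-specific comparison favours the intensive programme throughout, but the pooled figures favour the standard programme. The question is whether to condition on prior employment history.
Nothing the programme does changes prior employment history; the imbalance is an allocation artefact. With prior employment history also predicting the outcome, the pooled figure is confounded, and the within-stratum comparison is the causal one.
Within each level — recent employment: 87.1% vs 64.2%; long-term unemployed: 32.2% vs 19.0% — the intensive programme is higher every time.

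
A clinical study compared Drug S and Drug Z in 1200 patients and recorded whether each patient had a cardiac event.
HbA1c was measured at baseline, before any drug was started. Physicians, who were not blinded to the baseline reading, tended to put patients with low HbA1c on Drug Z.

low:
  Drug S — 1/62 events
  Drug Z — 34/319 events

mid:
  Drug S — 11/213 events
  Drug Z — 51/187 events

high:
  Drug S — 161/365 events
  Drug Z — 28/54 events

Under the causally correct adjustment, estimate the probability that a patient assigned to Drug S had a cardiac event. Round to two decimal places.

Within every HbA1c level Drug S has the lower rate, yet pooled Drug Z does — Simpson's reversal.
HbA1c is set before the drug has any effect — it is not caused by the drug — and it independently drives the outcome. That makes it a confounder, so the causal comparison is within HbA1c levels.
Standardising Drug S to the population HbA1c mix: 0.318·1/62 + 0.333·11/213 + 0.349·161/365 = 0.176.

0.18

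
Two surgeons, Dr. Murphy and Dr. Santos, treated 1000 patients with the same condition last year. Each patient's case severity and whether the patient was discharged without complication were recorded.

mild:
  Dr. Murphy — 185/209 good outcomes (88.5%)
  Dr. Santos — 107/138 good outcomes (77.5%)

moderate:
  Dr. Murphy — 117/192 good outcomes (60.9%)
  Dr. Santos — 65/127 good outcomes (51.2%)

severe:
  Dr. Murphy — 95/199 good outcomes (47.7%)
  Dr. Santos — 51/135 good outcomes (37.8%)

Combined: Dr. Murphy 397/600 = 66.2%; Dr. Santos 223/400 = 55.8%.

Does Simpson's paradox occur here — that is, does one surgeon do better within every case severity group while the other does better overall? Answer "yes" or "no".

Within each case severity level (mild 88.5% vs 77.5%; moderate 60.9% vs 51.2%; severe 47.7% vs 37.8%), Dr. Murphy has the higher rate every time. Pooled: 66.2% vs 55.8% — Dr. Murphy has the higher rate overall. They agree.

no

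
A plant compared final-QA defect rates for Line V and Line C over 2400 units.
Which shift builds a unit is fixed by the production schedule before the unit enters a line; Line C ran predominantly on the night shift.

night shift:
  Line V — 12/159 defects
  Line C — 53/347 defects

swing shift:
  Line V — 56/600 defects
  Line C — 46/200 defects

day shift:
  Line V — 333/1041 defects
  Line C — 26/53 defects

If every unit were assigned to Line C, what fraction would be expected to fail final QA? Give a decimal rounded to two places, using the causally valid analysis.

0.33

The shift-specific comparison favours Line V throughout, but the pooled figures favour Line C. The question is whether to condition on shift.
Shift is set before the line has any effect — it is not caused by the line — and it independently drives the outcome. That makes it a confounder, so the causal comparison is within shift levels.
Standardising Line C to the population shift mix: 0.211·53/347 + 0.333·46/200 + 0.456·26/53 = 0.332.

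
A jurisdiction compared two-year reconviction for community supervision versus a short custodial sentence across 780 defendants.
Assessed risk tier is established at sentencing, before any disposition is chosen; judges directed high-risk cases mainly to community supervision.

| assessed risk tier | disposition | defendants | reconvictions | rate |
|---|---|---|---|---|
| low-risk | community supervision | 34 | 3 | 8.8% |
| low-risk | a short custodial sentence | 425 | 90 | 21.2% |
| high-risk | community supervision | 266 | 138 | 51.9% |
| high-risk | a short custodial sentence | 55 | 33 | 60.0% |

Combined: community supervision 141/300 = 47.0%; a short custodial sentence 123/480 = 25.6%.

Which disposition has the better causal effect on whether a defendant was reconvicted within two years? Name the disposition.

The assessed risk tier-specific comparison favours community supervision throughout, but the pooled figures favour a short custodial sentence. The question is whether to condition on assessed risk tier.
The imbalance in assessed risk tier arose from how defendants were allocated, not from anything the disposition did; and assessed risk tier independently affects the outcome. The pooled gap is confounded — condition on assessed risk tier.
Within each level — low-risk: 8.8% vs 21.2%; high-risk: 51.9% vs 60.0% — community supervision is lower every time.

community supervision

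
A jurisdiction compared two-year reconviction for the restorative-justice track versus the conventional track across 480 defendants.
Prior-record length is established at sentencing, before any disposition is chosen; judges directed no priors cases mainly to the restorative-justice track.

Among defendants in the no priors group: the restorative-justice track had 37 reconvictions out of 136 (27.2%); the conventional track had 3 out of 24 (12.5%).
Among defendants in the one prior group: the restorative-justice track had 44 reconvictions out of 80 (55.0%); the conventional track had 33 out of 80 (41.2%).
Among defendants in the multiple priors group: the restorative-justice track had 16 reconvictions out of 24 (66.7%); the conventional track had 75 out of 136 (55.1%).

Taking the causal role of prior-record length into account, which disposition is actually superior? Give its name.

Here prior-record length is a common cause — it drives both which disposition a case falls under and the outcome. The crude comparison mixes populations; the stratum-specific rates are the causally relevant ones.
Within each level — no priors: 27.2% vs 12.5%; one prior: 55.0% vs 41.2%; multiple priors: 66.7% vs 55.1% — the conventional track is lower every time.

the conventional track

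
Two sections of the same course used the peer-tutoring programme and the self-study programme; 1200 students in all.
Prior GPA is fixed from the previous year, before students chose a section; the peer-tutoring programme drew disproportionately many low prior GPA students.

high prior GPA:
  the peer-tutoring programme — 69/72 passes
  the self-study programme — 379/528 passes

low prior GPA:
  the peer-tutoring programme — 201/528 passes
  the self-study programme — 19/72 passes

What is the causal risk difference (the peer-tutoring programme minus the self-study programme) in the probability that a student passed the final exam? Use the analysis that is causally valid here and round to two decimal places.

+0.18

The stratified and pooled comparisons disagree (the peer-tutoring programme wins within each prior GPA band; the self-study programme wins overall), so the answer turns on the causal role of prior GPA band.
Nothing the teaching method does changes prior GPA band; the imbalance is an allocation artefact. With prior GPA band also predicting the outcome, the pooled figure is confounded, and the within-stratum comparison is the causal one.
Adjusting over the population distribution of prior GPA band: 0.500·(0.958−0.718) + 0.500·(0.381−0.264) = +0.179.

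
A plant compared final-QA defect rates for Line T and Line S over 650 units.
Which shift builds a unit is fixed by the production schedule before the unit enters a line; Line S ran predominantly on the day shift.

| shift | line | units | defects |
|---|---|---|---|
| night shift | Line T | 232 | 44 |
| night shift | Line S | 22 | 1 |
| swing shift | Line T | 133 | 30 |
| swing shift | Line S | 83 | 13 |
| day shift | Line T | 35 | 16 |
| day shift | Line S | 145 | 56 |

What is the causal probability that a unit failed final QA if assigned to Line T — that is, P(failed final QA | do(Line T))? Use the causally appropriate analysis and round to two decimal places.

0.28

Since shift is a pre-existing factor (not a product of the line) and it affects the outcome on its own, it is a confounder. The stratified rates, not the pooled rate, identify the causal effect.
Standardising Line T to the population shift mix: 0.391·44/232 + 0.332·30/133 + 0.277·16/35 = 0.276.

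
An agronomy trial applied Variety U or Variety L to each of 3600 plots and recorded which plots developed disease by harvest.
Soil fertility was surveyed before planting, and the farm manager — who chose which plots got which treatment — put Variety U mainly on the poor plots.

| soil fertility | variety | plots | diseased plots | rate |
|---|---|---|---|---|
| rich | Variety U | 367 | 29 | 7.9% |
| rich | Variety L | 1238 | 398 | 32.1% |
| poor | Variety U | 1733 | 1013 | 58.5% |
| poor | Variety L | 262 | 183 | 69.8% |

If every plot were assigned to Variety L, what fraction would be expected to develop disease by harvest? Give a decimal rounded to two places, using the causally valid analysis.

0.53

The stratified and pooled comparisons disagree (Variety U wins within each soil fertility; Variety L wins overall), so the answer turns on the causal role of soil fertility.
Here soil fertility is a common cause — it drives both which variety a case falls under and the outcome. The crude comparison mixes populations; the stratum-specific rates are the causally relevant ones.
Standardising Variety L to the population soil fertility mix: 0.446·398/1238 + 0.554·183/262 = 0.530.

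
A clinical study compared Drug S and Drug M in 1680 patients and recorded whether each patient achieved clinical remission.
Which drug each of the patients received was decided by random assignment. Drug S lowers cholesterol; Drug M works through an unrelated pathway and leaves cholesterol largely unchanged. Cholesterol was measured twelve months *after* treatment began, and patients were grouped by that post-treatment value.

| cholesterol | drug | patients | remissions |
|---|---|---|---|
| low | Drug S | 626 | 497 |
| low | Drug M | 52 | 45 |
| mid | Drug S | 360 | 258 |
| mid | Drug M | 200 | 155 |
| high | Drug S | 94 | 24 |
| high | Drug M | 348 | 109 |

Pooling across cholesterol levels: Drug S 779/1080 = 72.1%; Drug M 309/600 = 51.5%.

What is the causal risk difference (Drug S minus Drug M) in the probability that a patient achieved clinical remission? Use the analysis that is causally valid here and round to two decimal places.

+0.21

Cholesterol is downstream of the drug. One should not condition on a consequence of treatment, so the overall rates are the right comparison.
The causal difference is the pooled difference: 0.721 − 0.515 = +0.206.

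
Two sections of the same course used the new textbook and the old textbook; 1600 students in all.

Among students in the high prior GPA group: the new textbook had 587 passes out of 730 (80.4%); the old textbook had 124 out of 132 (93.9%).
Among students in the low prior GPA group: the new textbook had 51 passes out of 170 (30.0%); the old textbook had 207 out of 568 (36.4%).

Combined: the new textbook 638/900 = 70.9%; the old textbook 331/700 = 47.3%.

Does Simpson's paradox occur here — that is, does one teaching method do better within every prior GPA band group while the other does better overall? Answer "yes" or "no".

yes

Within each prior GPA band level (high prior GPA 80.4% vs 93.9%; low prior GPA 30.0% vs 36.4%), the old textbook has the higher rate every time. Pooled: 70.9% vs 47.3% — the new textbook has the higher rate overall. The two comparisons disagree.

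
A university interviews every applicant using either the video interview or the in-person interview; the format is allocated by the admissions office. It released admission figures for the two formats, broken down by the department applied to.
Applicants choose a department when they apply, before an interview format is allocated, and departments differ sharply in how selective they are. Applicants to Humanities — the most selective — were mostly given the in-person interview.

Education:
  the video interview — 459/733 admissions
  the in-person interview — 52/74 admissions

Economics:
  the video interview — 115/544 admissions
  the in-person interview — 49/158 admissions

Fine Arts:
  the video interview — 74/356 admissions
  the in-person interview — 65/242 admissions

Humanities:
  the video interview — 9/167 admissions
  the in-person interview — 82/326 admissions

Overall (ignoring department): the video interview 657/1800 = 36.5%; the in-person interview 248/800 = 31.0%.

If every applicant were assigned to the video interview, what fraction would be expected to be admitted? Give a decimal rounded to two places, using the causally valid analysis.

0.31

The department-specific comparison favours the in-person interview throughout, but the pooled figures favour the video interview. The question is whether to condition on department.
Department differs across interview formats for reasons unrelated to any effect of the interview format itself, and it separately predicts the outcome — a classic confounder. We must compare within department levels.
Standardising the video interview to the population department mix: 0.310·459/733 + 0.270·115/544 + 0.230·74/356 + 0.190·9/167 = 0.309.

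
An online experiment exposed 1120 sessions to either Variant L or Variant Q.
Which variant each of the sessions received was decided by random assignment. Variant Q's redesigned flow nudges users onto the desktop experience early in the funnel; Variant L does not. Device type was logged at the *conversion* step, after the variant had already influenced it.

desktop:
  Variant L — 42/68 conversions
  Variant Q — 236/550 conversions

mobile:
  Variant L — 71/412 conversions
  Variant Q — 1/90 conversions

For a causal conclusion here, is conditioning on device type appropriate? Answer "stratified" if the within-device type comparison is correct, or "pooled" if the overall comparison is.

pooled

The device type-specific comparison favours Variant L throughout, but the pooled figures favour Variant Q. The question is whether to condition on device type.
Because the variant influences device type, device type is a post-treatment mediator, not a confounder. Stratifying on it would bias the estimate; the causal effect is the crude pooled difference.
Pooled: Variant L 23.5% vs Variant Q 37.0%; Variant Q is higher overall.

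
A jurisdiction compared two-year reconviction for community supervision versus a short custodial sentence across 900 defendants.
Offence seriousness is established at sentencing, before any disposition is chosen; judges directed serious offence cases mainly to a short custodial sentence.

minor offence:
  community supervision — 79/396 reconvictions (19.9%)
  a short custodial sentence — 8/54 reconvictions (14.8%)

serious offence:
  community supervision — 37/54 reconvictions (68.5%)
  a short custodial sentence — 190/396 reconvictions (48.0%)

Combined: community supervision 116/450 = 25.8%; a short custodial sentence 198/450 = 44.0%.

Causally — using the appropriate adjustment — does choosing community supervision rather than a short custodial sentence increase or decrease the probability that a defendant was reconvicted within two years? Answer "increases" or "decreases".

Nothing the disposition does changes offence seriousness; the imbalance is an allocation artefact. With offence seriousness also predicting the outcome, the pooled figure is confounded, and the within-stratum comparison is the causal one.
Within each level — minor offence: 19.9% vs 14.8%; serious offence: 68.5% vs 48.0% — a short custodial sentence is lower every time.

increases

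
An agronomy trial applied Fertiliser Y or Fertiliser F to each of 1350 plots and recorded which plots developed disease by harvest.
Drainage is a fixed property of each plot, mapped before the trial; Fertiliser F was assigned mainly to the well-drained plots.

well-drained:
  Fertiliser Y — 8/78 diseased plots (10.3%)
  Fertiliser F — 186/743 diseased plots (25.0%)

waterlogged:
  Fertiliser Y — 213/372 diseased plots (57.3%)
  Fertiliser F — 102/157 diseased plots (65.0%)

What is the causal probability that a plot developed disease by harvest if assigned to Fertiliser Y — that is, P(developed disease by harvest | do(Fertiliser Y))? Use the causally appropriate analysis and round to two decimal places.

0.29

Fertiliser Y is lower inside every field drainage stratum but Fertiliser F is lower in aggregate. Whether to stratify depends on how field drainage relates to the fertiliser.
Field drainage satisfies the back-door criterion: it is not a descendant of the fertiliser, and it blocks the spurious path from fertiliser to outcome. Adjusting for it (i.e., using the within-field drainage rates) gives the causal effect.
Standardising Fertiliser Y to the population field drainage mix: 0.608·8/78 + 0.392·213/372 = 0.287.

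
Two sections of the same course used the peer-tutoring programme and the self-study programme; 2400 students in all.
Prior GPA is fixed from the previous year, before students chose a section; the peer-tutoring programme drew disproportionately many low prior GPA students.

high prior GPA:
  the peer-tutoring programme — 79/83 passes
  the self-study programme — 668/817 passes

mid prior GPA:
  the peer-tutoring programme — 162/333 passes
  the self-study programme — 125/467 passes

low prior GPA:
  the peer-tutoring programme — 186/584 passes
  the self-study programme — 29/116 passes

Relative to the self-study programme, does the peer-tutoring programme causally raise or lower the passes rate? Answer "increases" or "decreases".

increases

Here prior GPA band is a common cause — it drives both which teaching method a case falls under and the outcome. The crude comparison mixes populations; the stratum-specific rates are the causally relevant ones.
Within each level — high prior GPA: 95.2% vs 81.8%; mid prior GPA: 48.6% vs 26.8%; low prior GPA: 31.8% vs 25.0% — the peer-tutoring programme is higher every time.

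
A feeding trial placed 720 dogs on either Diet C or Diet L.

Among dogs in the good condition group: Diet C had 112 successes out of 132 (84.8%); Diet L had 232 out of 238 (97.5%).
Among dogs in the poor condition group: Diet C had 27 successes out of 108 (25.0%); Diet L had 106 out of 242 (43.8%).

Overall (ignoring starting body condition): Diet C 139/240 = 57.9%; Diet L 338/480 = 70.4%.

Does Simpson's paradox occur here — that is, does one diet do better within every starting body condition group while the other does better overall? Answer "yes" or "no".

Within each starting body condition level (good condition 84.8% vs 97.5%; poor condition 25.0% vs 43.8%), Diet L has the higher rate every time. Pooled: 57.9% vs 70.4% — Diet L has the higher rate overall. They agree.

no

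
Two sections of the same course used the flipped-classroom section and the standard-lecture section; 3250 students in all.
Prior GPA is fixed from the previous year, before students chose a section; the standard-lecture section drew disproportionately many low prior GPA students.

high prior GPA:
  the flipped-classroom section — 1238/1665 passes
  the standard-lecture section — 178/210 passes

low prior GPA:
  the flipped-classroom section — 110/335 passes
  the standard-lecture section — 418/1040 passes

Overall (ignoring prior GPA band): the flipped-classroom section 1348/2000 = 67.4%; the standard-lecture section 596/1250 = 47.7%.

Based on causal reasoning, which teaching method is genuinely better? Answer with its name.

Nothing the teaching method does changes prior GPA band; the imbalance is an allocation artefact. With prior GPA band also predicting the outcome, the pooled figure is confounded, and the within-stratum comparison is the causal one.
Within each level — high prior GPA: 74.4% vs 84.8%; low prior GPA: 32.8% vs 40.2% — the standard-lecture section is higher every time.

the standard-lecture section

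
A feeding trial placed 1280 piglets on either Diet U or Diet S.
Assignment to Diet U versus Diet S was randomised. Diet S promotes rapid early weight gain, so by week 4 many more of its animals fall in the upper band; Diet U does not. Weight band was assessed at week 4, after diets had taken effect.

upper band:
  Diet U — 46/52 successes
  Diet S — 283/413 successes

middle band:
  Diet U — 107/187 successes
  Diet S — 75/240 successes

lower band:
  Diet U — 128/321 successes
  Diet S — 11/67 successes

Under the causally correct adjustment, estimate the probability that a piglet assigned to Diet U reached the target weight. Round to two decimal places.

0.50

The distribution of week-4 weight band is itself part of what the diet does — it is an intermediate outcome. Holding it fixed would remove that part of the effect; the total effect is the pooled difference.
So P(outcome | do(Diet U)) is just the pooled rate for Diet U: 281/560 = 0.502.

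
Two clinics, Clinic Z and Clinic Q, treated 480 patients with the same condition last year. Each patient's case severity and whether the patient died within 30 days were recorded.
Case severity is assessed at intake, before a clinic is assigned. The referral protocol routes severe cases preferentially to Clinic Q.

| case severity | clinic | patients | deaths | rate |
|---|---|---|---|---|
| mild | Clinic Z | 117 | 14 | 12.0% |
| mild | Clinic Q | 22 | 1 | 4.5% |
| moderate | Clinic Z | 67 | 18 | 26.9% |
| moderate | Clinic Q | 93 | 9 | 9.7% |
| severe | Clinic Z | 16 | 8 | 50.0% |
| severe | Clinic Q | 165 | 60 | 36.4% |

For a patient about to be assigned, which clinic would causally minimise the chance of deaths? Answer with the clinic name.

Clinic Q

Case severity is set before the clinic has any effect — it is not caused by the clinic — and it independently drives the outcome. That makes it a confounder, so the causal comparison is within case severity levels.
Within each level — mild: 12.0% vs 4.5%; moderate: 26.9% vs 9.7%; severe: 50.0% vs 36.4% — Clinic Q is lower every time.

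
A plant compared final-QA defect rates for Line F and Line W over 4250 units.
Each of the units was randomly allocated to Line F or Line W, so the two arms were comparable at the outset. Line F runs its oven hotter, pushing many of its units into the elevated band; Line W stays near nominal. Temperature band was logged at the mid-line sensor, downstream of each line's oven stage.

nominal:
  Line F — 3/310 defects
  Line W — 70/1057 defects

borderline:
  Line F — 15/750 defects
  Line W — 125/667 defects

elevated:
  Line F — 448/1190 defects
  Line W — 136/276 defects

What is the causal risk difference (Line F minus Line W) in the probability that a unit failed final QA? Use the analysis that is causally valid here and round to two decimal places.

Within every in-process temperature band level Line F has the lower rate, yet pooled Line W does — Simpson's reversal.
In-process temperature band here is a post-treatment variable shaped by the line; conditioning on it would introduce bias rather than remove it. The overall comparison is the causal one.
The causal difference is the pooled difference: 0.207 − 0.166 = +0.042.

+0.04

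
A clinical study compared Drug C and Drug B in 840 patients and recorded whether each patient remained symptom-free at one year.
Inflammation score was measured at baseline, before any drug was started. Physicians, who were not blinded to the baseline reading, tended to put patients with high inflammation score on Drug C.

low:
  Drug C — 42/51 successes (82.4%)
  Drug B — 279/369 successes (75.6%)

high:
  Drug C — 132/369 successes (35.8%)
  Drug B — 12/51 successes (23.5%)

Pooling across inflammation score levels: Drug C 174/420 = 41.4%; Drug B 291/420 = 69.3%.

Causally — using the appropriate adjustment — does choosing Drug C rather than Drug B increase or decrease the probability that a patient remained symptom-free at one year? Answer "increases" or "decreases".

Inflammation score is set before the drug has any effect — it is not caused by the drug — and it independently drives the outcome. That makes it a confounder, so the causal comparison is within inflammation score levels.
Within each level — low: 82.4% vs 75.6%; high: 35.8% vs 23.5% — Drug C is higher every time.

increases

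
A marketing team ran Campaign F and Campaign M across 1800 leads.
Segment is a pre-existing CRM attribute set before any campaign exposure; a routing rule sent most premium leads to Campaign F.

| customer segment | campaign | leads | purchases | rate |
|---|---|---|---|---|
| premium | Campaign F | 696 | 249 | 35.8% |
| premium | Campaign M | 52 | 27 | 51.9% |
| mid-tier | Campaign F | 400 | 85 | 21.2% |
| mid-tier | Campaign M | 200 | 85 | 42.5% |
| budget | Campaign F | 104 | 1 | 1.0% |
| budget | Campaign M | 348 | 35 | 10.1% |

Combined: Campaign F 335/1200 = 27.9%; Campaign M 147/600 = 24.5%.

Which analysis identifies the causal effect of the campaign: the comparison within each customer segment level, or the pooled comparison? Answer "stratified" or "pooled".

Within every customer segment level Campaign M has the higher rate, yet pooled Campaign F does — Simpson's reversal.
Customer segment is set before the campaign has any effect — it is not caused by the campaign — and it independently drives the outcome. That makes it a confounder, so the causal comparison is within customer segment levels.
Within each level — premium: 35.8% vs 51.9%; mid-tier: 21.2% vs 42.5%; budget: 1.0% vs 10.1% — Campaign M is higher every time.

stratified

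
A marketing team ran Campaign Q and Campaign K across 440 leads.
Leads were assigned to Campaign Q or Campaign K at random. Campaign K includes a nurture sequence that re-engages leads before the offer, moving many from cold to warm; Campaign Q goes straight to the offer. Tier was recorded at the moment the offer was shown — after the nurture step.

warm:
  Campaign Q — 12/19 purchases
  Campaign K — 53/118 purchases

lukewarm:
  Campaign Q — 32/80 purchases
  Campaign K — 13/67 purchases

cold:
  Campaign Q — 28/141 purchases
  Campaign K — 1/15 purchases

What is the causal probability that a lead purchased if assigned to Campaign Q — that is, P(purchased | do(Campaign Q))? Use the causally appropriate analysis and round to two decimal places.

0.30

The engagement tier-specific comparison favours Campaign Q throughout, but the pooled figures favour Campaign K. The question is whether to condition on engagement tier.
Engagement tier is recorded after the campaign and is itself shifted by it — it sits on the causal path from campaign to outcome. Conditioning on a mediator would strip out part of the effect we want; the pooled comparison gives the total causal effect.
So P(outcome | do(Campaign Q)) is just the pooled rate for Campaign Q: 72/240 = 0.300.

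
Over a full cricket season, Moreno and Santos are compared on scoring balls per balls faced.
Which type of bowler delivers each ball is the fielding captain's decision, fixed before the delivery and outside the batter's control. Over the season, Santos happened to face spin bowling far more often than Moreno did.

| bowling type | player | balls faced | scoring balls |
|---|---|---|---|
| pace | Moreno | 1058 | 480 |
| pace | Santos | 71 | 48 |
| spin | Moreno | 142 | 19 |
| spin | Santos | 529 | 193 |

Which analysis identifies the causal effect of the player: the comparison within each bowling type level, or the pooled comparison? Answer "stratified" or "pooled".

stratified

Here bowling type is a common cause — it drives both which player a case falls under and the outcome. The crude comparison mixes populations; the stratum-specific rates are the causally relevant ones.
Within each level — pace: 45.4% vs 67.6%; spin: 13.4% vs 36.5% — Santos is higher every time.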